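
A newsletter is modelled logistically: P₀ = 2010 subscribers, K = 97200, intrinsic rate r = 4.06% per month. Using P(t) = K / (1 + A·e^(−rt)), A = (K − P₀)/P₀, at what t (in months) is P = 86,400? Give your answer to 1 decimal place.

A = (97200 − 2010)/2010 = 47.35821
86400 = 97200/(1 + 47.35821·e^(−0.0406t)) → 1 + 47.35821·e^(−0.0406t) = 1.125
e^(−0.0406t) = 0.002639 → t = ln(378.86567)/0.0406 = 5.93718/0.0406

t ≈ 146.2 months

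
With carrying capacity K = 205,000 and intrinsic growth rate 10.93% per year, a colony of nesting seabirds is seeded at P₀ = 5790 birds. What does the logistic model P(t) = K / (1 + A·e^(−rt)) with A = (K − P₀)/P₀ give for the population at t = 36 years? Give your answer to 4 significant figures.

≈ 122,600 birds

A = (205000 − 5790)/5790 = 34.40587
P(36) = 205000 / (1 + 34.40587·e^(−0.1093·36)) = 205000 / (1 + 34.40587·0.01955)
= 205000 / 1.67262 ≈ 122562.11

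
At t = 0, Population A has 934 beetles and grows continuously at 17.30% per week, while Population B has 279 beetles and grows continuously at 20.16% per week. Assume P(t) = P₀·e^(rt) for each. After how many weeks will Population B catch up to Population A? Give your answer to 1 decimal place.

t ≈ 42.2 weeks

934·e^(0.173t) = 279·e^(0.2016t)
934/279 = e^((0.2016 − 0.173)t) → ln(3.34767) = 0.0286·t
t = 1.20826 / 0.0286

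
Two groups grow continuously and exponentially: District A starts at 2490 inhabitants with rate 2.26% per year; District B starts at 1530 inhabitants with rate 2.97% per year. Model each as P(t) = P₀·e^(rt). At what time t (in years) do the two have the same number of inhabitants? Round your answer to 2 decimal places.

2490·e^(0.0226t) = 1530·e^(0.0297t)
2490/1530 = e^((0.0297 − 0.0226)t) → ln(1.62745) = 0.0071·t
t = 0.48701 / 0.0071

t ≈ 68.59 years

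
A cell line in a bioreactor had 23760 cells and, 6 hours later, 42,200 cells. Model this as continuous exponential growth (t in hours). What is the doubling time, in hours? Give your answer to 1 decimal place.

r = ln(42200/23760) / 6 = ln(1.77609) / 6 ≈ 0.095736 per hour
doubling time = ln 2 / |r| = 0.69315 / 0.095736

doubling time ≈ 7.2 hours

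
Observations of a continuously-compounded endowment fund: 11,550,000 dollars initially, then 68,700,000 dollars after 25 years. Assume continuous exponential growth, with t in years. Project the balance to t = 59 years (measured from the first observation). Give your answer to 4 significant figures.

≈ 776,400,000 dollars

r = ln(68700000/11550000) / 25 ≈ 0.071323 per year
P(59) = 11550000 · e^(0.071323·59) = 11550000 · 67.22401 ≈ 776437318.26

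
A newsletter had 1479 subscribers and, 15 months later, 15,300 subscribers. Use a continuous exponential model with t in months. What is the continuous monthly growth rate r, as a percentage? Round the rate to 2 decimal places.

r ≈ 15.58% per month

15300 = 1479 · e^(r·15)
e^(15r) = 15300/1479 = 10.34483
r = ln(10.34483) / 15 = 2.33649 / 15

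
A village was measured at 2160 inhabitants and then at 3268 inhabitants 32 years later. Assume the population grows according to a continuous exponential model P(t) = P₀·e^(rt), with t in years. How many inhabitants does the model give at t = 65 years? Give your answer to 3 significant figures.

r = ln(3268/2160) / 32 ≈ 0.01294 per year
P(65) = 2160 · e^(0.01294·65) = 2160 · 2.31887 ≈ 5008.76

≈ 5,010 inhabitants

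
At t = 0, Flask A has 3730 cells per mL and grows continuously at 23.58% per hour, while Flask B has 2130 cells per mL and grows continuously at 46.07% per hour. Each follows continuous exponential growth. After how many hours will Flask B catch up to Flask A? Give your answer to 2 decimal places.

3730·e^(0.2358t) = 2130·e^(0.4607t)
3730/2130 = e^((0.4607 − 0.2358)t) → ln(1.75117) = 0.2249·t
t = 0.56029 / 0.2249

t ≈ 2.49 hours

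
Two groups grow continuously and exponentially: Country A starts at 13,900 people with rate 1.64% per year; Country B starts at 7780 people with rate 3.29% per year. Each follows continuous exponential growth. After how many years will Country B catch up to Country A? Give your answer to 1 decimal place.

t ≈ 35.2 years

13900·e^(0.0164t) = 7780·e^(0.0329t)
13900/7780 = e^((0.0329 − 0.0164)t) → ln(1.78663) = 0.0165·t
t = 0.58033 / 0.0165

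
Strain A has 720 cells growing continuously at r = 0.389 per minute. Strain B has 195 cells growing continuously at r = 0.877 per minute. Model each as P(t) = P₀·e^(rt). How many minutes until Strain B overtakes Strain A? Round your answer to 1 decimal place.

720·e^(0.389t) = 195·e^(0.877t)
720/195 = e^((0.877 − 0.389)t) → ln(3.69231) = 0.488·t
t = 1.30625 / 0.488

t ≈ 2.7 minutes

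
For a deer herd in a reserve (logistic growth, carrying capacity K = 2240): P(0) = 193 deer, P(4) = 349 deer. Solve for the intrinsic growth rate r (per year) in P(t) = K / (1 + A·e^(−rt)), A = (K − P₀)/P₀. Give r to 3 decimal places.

A = (2240 − 193)/193 = 10.60622
349 = 2240/(1 + 10.60622·e^(−r·4)) → e^(−4r) = (6.41834 − 1)/10.60622 = 0.510864
r = −ln(0.510864)/4 = 0.67165/4

r ≈ 0.168 per year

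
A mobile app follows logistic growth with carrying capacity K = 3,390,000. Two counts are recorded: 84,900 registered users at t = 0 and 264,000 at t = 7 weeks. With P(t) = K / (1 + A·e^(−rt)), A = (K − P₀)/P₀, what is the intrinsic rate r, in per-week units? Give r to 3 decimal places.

r ≈ 0.170 per week

A = (3390000 − 84900)/84900 = 38.92933
264000 = 3390000/(1 + 38.92933·e^(−r·7)) → e^(−7r) = (12.84091 − 1)/38.92933 = 0.304164
r = −ln(0.304164)/7 = 1.19019/7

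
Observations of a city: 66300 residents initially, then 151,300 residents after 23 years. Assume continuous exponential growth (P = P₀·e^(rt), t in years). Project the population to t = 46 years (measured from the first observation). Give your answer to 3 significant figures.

≈ 345,000 residents

r = ln(151300/66300) / 23 ≈ 0.035873 per year
P(46) = 66300 · e^(0.035873·46) = 66300 · 5.20776 ≈ 345274.36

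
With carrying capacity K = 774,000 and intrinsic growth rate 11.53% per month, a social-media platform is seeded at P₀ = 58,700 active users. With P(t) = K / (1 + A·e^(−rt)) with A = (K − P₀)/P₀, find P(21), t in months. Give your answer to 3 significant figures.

A = (774000 − 58700)/58700 = 12.18569
P(21) = 774000 / (1 + 12.18569·e^(−0.1153·21)) = 774000 / (1 + 12.18569·0.088806)
= 774000 / 2.08216 ≈ 371728.73

≈ 372,000 active users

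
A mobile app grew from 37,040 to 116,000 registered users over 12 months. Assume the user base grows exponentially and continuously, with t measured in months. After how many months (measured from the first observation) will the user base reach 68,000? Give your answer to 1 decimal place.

t ≈ 6.4 months

r = ln(116000/37040) / 12 ≈ 0.095133 per month
t = ln(68000/37040) / r = 0.60751 / 0.095133 ≈ 6.386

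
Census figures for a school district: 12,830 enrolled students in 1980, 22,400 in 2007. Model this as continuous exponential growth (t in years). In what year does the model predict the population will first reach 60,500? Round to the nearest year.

r = ln(22400/12830) / 27 = 0.55727/27 ≈ 0.02064 per year
t = ln(60500/12830) / r = 1.55086/0.02064 ≈ 75.14 years after 1980

year 2055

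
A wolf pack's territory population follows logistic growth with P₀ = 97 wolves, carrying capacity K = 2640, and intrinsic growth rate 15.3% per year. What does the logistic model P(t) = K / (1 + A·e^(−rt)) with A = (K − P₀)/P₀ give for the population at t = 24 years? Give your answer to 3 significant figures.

A = (2640 − 97)/97 = 26.21649
P(24) = 2640 / (1 + 26.21649·e^(−0.153·24)) = 2640 / (1 + 26.21649·0.025426)
= 2640 / 1.66657 ≈ 1584.09

≈ 1,580 wolves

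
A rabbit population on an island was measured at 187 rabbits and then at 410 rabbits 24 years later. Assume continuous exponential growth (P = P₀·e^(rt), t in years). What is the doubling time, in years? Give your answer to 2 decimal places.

r = ln(410/187) / 24 = ln(2.19251) / 24 ≈ 0.03271 per year
doubling time = ln 2 / |r| = 0.69315 / 0.03271

doubling time ≈ 21.19 years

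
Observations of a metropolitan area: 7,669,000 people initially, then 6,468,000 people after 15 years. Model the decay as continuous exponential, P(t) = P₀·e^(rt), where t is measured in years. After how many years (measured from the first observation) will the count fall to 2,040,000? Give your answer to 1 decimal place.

t ≈ 116.6 years

r = ln(6468000/7669000) / 15 ≈ -0.011355 per year
t = ln(2040000/7669000) / r = -1.32424 / -0.011355 ≈ 116.625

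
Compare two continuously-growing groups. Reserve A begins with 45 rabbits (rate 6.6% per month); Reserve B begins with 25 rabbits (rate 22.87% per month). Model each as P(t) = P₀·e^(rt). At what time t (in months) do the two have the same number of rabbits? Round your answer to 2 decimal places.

45·e^(0.066t) = 25·e^(0.2287t)
45/25 = e^((0.2287 − 0.066)t) → ln(1.8) = 0.1627·t
t = 0.58779 / 0.1627

t ≈ 3.61 months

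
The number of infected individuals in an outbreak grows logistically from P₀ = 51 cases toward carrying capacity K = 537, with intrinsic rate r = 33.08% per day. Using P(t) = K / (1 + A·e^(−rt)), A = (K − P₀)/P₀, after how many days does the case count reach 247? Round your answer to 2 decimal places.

t ≈ 6.33 days

A = (537 − 51)/51 = 9.52941
247 = 537/(1 + 9.52941·e^(−0.3308t)) → 1 + 9.52941·e^(−0.3308t) = 2.17409
e^(−0.3308t) = 0.123207 → t = ln(8.11643)/0.3308 = 2.09389/0.3308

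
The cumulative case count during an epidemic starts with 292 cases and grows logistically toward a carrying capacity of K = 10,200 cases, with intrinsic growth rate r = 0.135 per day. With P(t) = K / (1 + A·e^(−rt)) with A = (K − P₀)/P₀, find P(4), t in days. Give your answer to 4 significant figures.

≈ 491.0 cases

A = (10200 − 292)/292 = 33.93151
P(4) = 10200 / (1 + 33.93151·e^(−0.135·4)) = 10200 / (1 + 33.93151·0.582748)
= 10200 / 20.77353 ≈ 491.01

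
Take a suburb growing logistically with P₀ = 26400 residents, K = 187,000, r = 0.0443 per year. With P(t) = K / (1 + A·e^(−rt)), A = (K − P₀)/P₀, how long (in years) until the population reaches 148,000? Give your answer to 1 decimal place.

A = (187000 − 26400)/26400 = 6.08333
148000 = 187000/(1 + 6.08333·e^(−0.0443t)) → 1 + 6.08333·e^(−0.0443t) = 1.26351
e^(−0.0443t) = 0.043317 → t = ln(23.08547)/0.0443 = 3.1392/0.0443

t ≈ 70.9 years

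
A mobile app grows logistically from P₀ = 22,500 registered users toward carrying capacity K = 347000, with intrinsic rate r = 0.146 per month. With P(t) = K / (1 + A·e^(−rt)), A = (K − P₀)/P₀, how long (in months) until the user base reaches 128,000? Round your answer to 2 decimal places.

A = (347000 − 22500)/22500 = 14.42222
128000 = 347000/(1 + 14.42222·e^(−0.146t)) → 1 + 14.42222·e^(−0.146t) = 2.71094
e^(−0.146t) = 0.118632 → t = ln(8.42943)/0.146 = 2.13173/0.146

t ≈ 14.60 months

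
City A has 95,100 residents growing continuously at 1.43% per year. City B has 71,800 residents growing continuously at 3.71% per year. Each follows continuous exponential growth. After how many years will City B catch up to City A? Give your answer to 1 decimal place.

t ≈ 12.3 years

95100·e^(0.0143t) = 71800·e^(0.0371t)
95100/71800 = e^((0.0371 − 0.0143)t) → ln(1.32451) = 0.0228·t
t = 0.28104 / 0.0228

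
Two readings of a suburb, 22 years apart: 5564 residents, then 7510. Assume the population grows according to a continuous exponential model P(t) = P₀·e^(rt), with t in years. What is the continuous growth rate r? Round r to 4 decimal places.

7510 = 5564 · e^(r·22)
e^(22r) = 7510/5564 = 1.34975
r = ln(1.34975) / 22 = 0.29992 / 22

r ≈ 0.0136 per year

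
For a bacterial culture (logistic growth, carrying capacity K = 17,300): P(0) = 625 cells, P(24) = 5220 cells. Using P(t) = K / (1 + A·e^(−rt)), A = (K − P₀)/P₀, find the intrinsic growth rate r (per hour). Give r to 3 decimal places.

r ≈ 0.102 per hour

A = (17300 − 625)/625 = 26.68
5220 = 17300/(1 + 26.68·e^(−r·24)) → e^(−24r) = (3.31418 − 1)/26.68 = 0.086738
r = −ln(0.086738)/24 = 2.44486/24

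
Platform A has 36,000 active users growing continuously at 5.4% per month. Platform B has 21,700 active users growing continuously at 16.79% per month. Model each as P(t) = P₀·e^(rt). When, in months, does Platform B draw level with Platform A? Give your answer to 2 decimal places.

t ≈ 4.44 months

36000·e^(0.054t) = 21700·e^(0.1679t)
36000/21700 = e^((0.1679 − 0.054)t) → ln(1.65899) = 0.1139·t
t = 0.50621 / 0.1139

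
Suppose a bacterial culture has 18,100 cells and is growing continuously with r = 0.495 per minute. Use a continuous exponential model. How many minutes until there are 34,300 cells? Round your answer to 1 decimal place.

34300 = 18100 · e^(0.495·t)
t = ln(34300/18100) / 0.495 = ln(1.89503) / 0.495 = 0.63923 / 0.495

t ≈ 1.3 minutes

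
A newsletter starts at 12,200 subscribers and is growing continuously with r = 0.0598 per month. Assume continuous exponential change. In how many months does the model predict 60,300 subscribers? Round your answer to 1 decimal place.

60300 = 12200 · e^(0.0598·t)
t = ln(60300/12200) / 0.0598 = ln(4.94262) / 0.0598 = 1.5979 / 0.0598

t ≈ 26.7 months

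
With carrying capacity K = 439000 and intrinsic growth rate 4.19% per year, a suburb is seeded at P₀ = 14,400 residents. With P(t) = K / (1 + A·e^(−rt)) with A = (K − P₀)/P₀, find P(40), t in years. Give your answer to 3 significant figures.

≈ 67,400 residents

A = (439000 − 14400)/14400 = 29.48611
P(40) = 439000 / (1 + 29.48611·e^(−0.0419·40)) = 439000 / (1 + 29.48611·0.187121)
= 439000 / 6.51747 ≈ 67357.43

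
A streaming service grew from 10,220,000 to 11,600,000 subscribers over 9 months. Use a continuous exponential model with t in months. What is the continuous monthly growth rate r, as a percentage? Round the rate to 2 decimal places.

r ≈ 1.41% per month

11600000 = 10220000 · e^(r·9)
e^(9r) = 11600000/10220000 = 1.13503
r = ln(1.13503) / 9 = 0.12666 / 9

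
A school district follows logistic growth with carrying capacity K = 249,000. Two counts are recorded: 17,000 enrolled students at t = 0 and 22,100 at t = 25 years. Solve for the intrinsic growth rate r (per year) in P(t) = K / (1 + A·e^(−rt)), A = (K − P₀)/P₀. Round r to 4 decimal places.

A = (249000 − 17000)/17000 = 13.64706
22100 = 249000/(1 + 13.64706·e^(−r·25)) → e^(−25r) = (11.26697 − 1)/13.64706 = 0.752321
r = −ln(0.752321)/25 = 0.28459/25

r ≈ 0.0114 per year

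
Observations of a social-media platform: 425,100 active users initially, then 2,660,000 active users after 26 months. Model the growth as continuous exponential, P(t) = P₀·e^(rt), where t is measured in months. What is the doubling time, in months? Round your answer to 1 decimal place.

doubling time ≈ 9.8 months

r = ln(2660000/425100) / 26 = ln(6.25735) / 26 ≈ 0.070529 per month
doubling time = ln 2 / |r| = 0.69315 / 0.070529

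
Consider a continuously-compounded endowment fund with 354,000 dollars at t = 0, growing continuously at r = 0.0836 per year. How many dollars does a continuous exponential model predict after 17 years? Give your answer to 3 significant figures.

P(17) = 354000 · e^(0.0836·17) = 354000 · e^(1.4212)
= 354000 · 4.14209 ≈ 1466299.14

≈ 1,470,000 dollars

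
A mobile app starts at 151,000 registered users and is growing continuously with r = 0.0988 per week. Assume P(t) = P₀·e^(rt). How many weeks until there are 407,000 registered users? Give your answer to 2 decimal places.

t ≈ 10.04 weeks

407000 = 151000 · e^(0.0988·t)
t = ln(407000/151000) / 0.0988 = ln(2.69536) / 0.0988 = 0.99153 / 0.0988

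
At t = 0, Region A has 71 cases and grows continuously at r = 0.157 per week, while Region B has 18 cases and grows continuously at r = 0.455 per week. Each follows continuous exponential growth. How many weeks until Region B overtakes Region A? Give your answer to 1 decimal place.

t ≈ 4.6 weeks

71·e^(0.157t) = 18·e^(0.455t)
71/18 = e^((0.455 − 0.157)t) → ln(3.94444) = 0.298·t
t = 1.37231 / 0.298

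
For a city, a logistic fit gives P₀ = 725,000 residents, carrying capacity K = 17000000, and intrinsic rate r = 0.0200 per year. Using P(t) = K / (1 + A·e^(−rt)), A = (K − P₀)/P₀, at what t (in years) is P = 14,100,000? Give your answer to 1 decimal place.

A = (17000000 − 725000)/725000 = 22.44828
14100000 = 17000000/(1 + 22.44828·e^(−0.02t)) → 1 + 22.44828·e^(−0.02t) = 1.20567
e^(−0.02t) = 0.009162 → t = ln(109.14507)/0.02 = 4.69268/0.02

t ≈ 234.6 years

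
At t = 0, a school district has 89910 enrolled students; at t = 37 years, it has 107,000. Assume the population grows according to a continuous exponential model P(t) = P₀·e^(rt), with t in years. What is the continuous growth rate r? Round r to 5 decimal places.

107000 = 89910 · e^(r·37)
e^(37r) = 107000/89910 = 1.19008
r = ln(1.19008) / 37 = 0.17402 / 37

r ≈ 0.00470 per year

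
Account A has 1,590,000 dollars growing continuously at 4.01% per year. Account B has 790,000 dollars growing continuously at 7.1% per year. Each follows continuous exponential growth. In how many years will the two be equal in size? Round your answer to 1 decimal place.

t ≈ 22.6 years

1590000·e^(0.0401t) = 790000·e^(0.071t)
1590000/790000 = e^((0.071 − 0.0401)t) → ln(2.01266) = 0.0309·t
t = 0.69946 / 0.0309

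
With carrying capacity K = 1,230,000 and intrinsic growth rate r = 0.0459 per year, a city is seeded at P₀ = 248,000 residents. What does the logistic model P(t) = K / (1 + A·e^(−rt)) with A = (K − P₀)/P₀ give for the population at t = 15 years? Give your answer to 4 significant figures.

A = (1230000 − 248000)/248000 = 3.95968
P(15) = 1230000 / (1 + 3.95968·e^(−0.0459·15)) = 1230000 / (1 + 3.95968·0.502329)
= 1230000 / 2.98906 ≈ 411500.5

≈ 411,500 residents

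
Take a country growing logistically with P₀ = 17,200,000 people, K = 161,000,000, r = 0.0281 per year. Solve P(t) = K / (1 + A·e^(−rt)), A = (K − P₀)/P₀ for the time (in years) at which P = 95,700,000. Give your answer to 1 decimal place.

A = (161000000 − 17200000)/17200000 = 8.36047
95700000 = 161000000/(1 + 8.36047·e^(−0.0281t)) → 1 + 8.36047·e^(−0.0281t) = 1.68234
e^(−0.0281t) = 0.081615 → t = ln(12.25263)/0.0281 = 2.50574/0.0281

t ≈ 89.2 years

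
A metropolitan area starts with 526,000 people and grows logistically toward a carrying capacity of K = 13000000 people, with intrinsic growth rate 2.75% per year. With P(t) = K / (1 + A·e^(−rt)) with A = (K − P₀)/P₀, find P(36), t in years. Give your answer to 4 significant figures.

≈ 1,325,000 people

A = (13000000 − 526000)/526000 = 23.71483
P(36) = 13000000 / (1 + 23.71483·e^(−0.0275·36)) = 13000000 / (1 + 23.71483·0.371577)
= 13000000 / 9.81188 ≈ 1324924.8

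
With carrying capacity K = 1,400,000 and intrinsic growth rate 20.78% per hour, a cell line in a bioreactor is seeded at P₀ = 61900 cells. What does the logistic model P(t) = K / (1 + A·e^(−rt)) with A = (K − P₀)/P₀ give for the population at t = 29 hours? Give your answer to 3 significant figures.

A = (1400000 − 61900)/61900 = 21.61712
P(29) = 1400000 / (1 + 21.61712·e^(−0.2078·29)) = 1400000 / (1 + 21.61712·0.002415)
= 1400000 / 1.0522 ≈ 1330548.26

≈ 1,330,000 cells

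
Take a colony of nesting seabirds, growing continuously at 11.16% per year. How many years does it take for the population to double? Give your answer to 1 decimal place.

doubling time ≈ 6.2 years

doubling time = ln(2) / |r| = 0.69315 / 0.1116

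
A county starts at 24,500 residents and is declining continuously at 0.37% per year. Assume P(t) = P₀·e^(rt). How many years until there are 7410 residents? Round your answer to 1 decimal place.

7410 = 24500 · e^(-0.0037·t)
t = ln(7410/24500) / -0.0037 = ln(0.30245) / -0.0037 = -1.19584 / -0.0037

t ≈ 323.2 years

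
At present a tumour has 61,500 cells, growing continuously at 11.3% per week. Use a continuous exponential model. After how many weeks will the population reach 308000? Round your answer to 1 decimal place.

308000 = 61500 · e^(0.113·t)
t = ln(308000/61500) / 0.113 = ln(5.00813) / 0.113 = 1.61106 / 0.113

t ≈ 14.3 weeks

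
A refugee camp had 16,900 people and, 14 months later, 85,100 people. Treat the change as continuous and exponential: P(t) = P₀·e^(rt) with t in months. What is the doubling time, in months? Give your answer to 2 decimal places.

r = ln(85100/16900) / 14 = ln(5.0355) / 14 ≈ 0.115465 per month
doubling time = ln 2 / |r| = 0.69315 / 0.115465

doubling time ≈ 6.00 months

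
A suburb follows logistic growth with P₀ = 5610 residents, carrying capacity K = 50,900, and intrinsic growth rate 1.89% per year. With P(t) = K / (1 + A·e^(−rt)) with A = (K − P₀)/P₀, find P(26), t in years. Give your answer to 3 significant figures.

A = (50900 − 5610)/5610 = 8.07308
P(26) = 50900 / (1 + 8.07308·e^(−0.0189·26)) = 50900 / (1 + 8.07308·0.611769)
= 50900 / 5.93886 ≈ 8570.66

≈ 8,570 residents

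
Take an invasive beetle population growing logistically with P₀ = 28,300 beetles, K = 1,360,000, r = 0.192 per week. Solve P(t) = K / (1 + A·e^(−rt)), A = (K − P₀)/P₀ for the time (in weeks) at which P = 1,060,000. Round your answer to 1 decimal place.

t ≈ 26.6 weeks

A = (1360000 − 28300)/28300 = 47.05654
1060000 = 1360000/(1 + 47.05654·e^(−0.192t)) → 1 + 47.05654·e^(−0.192t) = 1.28302
e^(−0.192t) = 0.006014 → t = ln(166.26643)/0.192 = 5.11359/0.192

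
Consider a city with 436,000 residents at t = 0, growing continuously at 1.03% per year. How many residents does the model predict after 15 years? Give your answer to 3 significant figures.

P(15) = 436000 · e^(0.0103·15) = 436000 · e^(0.1545)
= 436000 · 1.16707 ≈ 508844.39

≈ 509,000 residents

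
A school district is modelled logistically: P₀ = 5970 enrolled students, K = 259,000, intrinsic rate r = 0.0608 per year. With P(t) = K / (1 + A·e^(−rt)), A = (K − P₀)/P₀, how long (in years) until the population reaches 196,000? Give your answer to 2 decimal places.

A = (259000 − 5970)/5970 = 42.38358
196000 = 259000/(1 + 42.38358·e^(−0.0608t)) → 1 + 42.38358·e^(−0.0608t) = 1.32143
e^(−0.0608t) = 0.007584 → t = ln(131.86004)/0.0608 = 4.88174/0.0608

t ≈ 80.29 years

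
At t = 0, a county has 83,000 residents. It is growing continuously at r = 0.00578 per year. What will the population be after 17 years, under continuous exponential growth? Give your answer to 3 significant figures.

≈ 91,600 residents

P(17) = 83000 · e^(0.00578·17) = 83000 · e^(0.09826)
= 83000 · 1.10325 ≈ 91569.72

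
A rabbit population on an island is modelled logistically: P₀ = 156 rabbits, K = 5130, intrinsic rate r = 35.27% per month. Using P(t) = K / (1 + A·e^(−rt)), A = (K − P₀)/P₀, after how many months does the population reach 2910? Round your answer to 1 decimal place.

t ≈ 10.6 months

A = (5130 − 156)/156 = 31.88462
2910 = 5130/(1 + 31.88462·e^(−0.3527t)) → 1 + 31.88462·e^(−0.3527t) = 1.76289
e^(−0.3527t) = 0.023926 → t = ln(41.7947)/0.3527 = 3.73277/0.3527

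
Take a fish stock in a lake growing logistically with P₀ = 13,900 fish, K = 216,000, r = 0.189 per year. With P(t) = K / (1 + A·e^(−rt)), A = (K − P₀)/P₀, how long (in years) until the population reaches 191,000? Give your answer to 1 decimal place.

A = (216000 − 13900)/13900 = 14.53957
191000 = 216000/(1 + 14.53957·e^(−0.189t)) → 1 + 14.53957·e^(−0.189t) = 1.13089
e^(−0.189t) = 0.009002 → t = ln(111.0823)/0.189 = 4.71027/0.189

t ≈ 24.9 years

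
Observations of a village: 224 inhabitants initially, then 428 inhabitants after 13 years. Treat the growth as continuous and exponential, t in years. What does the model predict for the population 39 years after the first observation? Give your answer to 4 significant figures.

r = ln(428/224) / 13 ≈ 0.049806 per year
P(39) = 224 · e^(0.049806·39) = 224 · 6.97569 ≈ 1562.55

≈ 1,563 inhabitants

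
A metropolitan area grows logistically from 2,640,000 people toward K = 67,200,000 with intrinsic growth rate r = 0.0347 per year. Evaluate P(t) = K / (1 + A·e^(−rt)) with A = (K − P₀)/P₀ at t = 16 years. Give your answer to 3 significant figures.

A = (67200000 − 2640000)/2640000 = 24.45455
P(16) = 67200000 / (1 + 24.45455·e^(−0.0347·16)) = 67200000 / (1 + 24.45455·0.573957)
= 67200000 / 15.03587 ≈ 4469312.76

≈ 4,470,000 people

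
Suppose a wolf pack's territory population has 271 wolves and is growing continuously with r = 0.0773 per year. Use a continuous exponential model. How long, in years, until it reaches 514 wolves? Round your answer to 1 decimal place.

t ≈ 8.3 years

514 = 271 · e^(0.0773·t)
t = ln(514/271) / 0.0773 = ln(1.89668) / 0.0773 = 0.6401 / 0.0773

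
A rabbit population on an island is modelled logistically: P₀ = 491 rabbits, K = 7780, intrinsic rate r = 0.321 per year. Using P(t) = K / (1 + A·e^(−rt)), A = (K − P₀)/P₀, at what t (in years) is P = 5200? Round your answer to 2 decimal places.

A = (7780 − 491)/491 = 14.84521
5200 = 7780/(1 + 14.84521·e^(−0.321t)) → 1 + 14.84521·e^(−0.321t) = 1.49615
e^(−0.321t) = 0.033422 → t = ln(29.92059)/0.321 = 3.39855/0.321

t ≈ 10.59 years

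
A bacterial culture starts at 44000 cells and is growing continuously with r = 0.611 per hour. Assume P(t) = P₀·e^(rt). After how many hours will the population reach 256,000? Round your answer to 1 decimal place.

t ≈ 2.9 hours

256000 = 44000 · e^(0.611·t)
t = ln(256000/44000) / 0.611 = ln(5.81818) / 0.611 = 1.76099 / 0.611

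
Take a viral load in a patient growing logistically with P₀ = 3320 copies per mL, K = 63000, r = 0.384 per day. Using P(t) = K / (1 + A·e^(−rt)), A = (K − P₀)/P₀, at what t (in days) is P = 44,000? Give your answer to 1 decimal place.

t ≈ 9.7 days

A = (63000 − 3320)/3320 = 17.9759
44000 = 63000/(1 + 17.9759·e^(−0.384t)) → 1 + 17.9759·e^(−0.384t) = 1.43182
e^(−0.384t) = 0.024022 → t = ln(41.62841)/0.384 = 3.72878/0.384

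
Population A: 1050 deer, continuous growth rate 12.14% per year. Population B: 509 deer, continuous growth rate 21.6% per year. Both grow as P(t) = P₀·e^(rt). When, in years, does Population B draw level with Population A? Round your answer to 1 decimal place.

t ≈ 7.7 years

1050·e^(0.1214t) = 509·e^(0.216t)
1050/509 = e^((0.216 − 0.1214)t) → ln(2.06287) = 0.0946·t
t = 0.7241 / 0.0946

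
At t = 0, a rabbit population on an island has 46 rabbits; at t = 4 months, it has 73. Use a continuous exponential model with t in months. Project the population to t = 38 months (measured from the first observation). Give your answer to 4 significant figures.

≈ 3,699 rabbits

r = ln(73/46) / 4 ≈ 0.115455 per month
P(38) = 46 · e^(0.115455·38) = 46 · 80.42069 ≈ 3699.35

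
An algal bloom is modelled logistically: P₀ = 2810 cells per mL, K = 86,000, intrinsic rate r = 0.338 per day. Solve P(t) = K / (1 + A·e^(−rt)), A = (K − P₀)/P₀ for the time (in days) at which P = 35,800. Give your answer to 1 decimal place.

t ≈ 9.0 days

A = (86000 − 2810)/2810 = 29.60498
35800 = 86000/(1 + 29.60498·e^(−0.338t)) → 1 + 29.60498·e^(−0.338t) = 2.40223
e^(−0.338t) = 0.047365 → t = ln(21.11272)/0.338 = 3.04988/0.338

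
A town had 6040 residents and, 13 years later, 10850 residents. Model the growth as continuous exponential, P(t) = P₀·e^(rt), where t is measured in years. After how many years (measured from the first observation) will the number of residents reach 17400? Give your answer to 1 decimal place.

t ≈ 23.5 years

r = ln(10850/6040) / 13 ≈ 0.045059 per year
t = ln(17400/6040) / r = 1.05807 / 0.045059 ≈ 23.482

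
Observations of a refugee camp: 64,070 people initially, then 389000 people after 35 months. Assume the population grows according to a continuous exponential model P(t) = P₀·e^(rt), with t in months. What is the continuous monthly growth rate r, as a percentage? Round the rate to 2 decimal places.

389000 = 64070 · e^(r·35)
e^(35r) = 389000/64070 = 6.07148
r = ln(6.07148) / 35 = 1.8036 / 35

r ≈ 5.15% per month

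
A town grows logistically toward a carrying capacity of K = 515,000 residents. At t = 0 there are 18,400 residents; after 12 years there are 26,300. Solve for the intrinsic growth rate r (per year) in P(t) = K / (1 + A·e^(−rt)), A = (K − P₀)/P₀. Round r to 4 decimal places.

r ≈ 0.0311 per year

A = (515000 − 18400)/18400 = 26.98913
26300 = 515000/(1 + 26.98913·e^(−r·12)) → e^(−12r) = (19.58175 − 1)/26.98913 = 0.68849
r = −ln(0.68849)/12 = 0.37325/12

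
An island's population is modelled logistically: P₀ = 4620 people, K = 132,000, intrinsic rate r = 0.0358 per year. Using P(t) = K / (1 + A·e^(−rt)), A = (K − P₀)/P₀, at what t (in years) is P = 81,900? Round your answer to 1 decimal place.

A = (132000 − 4620)/4620 = 27.57143
81900 = 132000/(1 + 27.57143·e^(−0.0358t)) → 1 + 27.57143·e^(−0.0358t) = 1.61172
e^(−0.0358t) = 0.022187 → t = ln(45.07186)/0.0358 = 3.80826/0.0358

t ≈ 106.4 years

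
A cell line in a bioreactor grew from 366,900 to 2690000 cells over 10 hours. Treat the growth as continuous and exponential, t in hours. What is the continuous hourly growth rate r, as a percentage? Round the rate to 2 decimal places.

2690000 = 366900 · e^(r·10)
e^(10r) = 2690000/366900 = 7.3317
r = ln(7.3317) / 10 = 1.99221 / 10

r ≈ 19.92% per hour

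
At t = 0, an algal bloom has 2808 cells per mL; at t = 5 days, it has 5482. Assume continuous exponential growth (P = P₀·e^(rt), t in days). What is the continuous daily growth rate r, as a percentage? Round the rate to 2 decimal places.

r ≈ 13.38% per day

5482 = 2808 · e^(r·5)
e^(5r) = 5482/2808 = 1.95228
r = ln(1.95228) / 5 = 0.669 / 5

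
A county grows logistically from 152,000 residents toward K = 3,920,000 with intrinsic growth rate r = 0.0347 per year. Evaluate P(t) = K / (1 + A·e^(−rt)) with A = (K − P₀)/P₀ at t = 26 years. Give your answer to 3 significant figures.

≈ 355,000 residents

A = (3920000 − 152000)/152000 = 24.78947
P(26) = 3920000 / (1 + 24.78947·e^(−0.0347·26)) = 3920000 / (1 + 24.78947·0.405676)
= 3920000 / 11.0565 ≈ 354542.6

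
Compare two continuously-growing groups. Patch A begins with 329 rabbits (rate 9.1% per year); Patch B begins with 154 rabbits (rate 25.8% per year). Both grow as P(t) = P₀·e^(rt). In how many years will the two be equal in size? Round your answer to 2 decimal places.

329·e^(0.091t) = 154·e^(0.258t)
329/154 = e^((0.258 − 0.091)t) → ln(2.13636) = 0.167·t
t = 0.75911 / 0.167

t ≈ 4.55 years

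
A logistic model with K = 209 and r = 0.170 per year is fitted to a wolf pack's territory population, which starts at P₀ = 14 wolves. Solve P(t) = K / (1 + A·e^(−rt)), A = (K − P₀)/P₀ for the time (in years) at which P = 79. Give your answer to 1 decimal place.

t ≈ 12.6 years

A = (209 − 14)/14 = 13.92857
79 = 209/(1 + 13.92857·e^(−0.17t)) → 1 + 13.92857·e^(−0.17t) = 2.64557
e^(−0.17t) = 0.118143 → t = ln(8.46429)/0.17 = 2.13586/0.17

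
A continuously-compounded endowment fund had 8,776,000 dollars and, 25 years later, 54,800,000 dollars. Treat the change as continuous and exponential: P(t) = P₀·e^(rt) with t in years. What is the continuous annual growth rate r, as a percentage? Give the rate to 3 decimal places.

r ≈ 7.327% per year

54800000 = 8776000 · e^(r·25)
e^(25r) = 54800000/8776000 = 6.2443
r = ln(6.2443) / 25 = 1.83167 / 25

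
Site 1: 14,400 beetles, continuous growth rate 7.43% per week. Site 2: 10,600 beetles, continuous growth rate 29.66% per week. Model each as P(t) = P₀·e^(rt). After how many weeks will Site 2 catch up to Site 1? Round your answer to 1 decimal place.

14400·e^(0.0743t) = 10600·e^(0.2966t)
14400/10600 = e^((0.2966 − 0.0743)t) → ln(1.35849) = 0.2223·t
t = 0.30637 / 0.2223

t ≈ 1.4 weeks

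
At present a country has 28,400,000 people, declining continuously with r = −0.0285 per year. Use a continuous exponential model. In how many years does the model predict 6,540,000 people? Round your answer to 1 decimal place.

6540000 = 28400000 · e^(-0.0285·t)
t = ln(6540000/28400000) / -0.0285 = ln(0.23028) / -0.0285 = -1.46845 / -0.0285

t ≈ 51.5 years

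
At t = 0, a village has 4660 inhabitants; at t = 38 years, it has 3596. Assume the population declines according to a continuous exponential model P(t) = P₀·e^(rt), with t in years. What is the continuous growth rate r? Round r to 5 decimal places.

r ≈ -0.00682 per year

3596 = 4660 · e^(r·38)
e^(38r) = 3596/4660 = 0.77167
r = ln(0.77167) / 38 = -0.25919 / 38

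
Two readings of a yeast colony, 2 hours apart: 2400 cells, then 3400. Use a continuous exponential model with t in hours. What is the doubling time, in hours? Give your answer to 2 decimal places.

doubling time ≈ 3.98 hours

r = ln(3400/2400) / 2 = ln(1.41667) / 2 ≈ 0.174153 per hour
doubling time = ln 2 / |r| = 0.69315 / 0.174153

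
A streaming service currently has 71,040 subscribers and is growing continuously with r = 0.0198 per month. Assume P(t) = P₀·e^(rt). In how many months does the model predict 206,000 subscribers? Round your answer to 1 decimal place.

t ≈ 53.8 months

206000 = 71040 · e^(0.0198·t)
t = ln(206000/71040) / 0.0198 = ln(2.89977) / 0.0198 = 1.06463 / 0.0198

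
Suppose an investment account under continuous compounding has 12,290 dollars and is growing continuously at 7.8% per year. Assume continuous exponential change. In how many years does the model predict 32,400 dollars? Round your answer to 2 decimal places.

t ≈ 12.43 years

32400 = 12290 · e^(0.078·t)
t = ln(32400/12290) / 0.078 = ln(2.63629) / 0.078 = 0.96937 / 0.078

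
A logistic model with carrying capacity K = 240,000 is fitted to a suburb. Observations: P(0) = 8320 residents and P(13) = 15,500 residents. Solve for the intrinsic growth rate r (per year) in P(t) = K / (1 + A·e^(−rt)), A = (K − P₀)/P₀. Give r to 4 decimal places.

A = (240000 − 8320)/8320 = 27.84615
15500 = 240000/(1 + 27.84615·e^(−r·13)) → e^(−13r) = (15.48387 − 1)/27.84615 = 0.520139
r = −ln(0.520139)/13 = 0.65366/13

r ≈ 0.0503 per year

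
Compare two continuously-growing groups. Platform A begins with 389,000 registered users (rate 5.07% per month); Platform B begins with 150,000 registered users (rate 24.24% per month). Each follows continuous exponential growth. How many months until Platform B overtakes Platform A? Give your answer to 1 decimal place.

389000·e^(0.0507t) = 150000·e^(0.2424t)
389000/150000 = e^((0.2424 − 0.0507)t) → ln(2.59333) = 0.1917·t
t = 0.95294 / 0.1917

t ≈ 5.0 months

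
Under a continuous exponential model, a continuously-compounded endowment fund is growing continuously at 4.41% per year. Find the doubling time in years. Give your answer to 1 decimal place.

doubling time = ln(2) / |r| = 0.69315 / 0.0441

doubling time ≈ 15.7 years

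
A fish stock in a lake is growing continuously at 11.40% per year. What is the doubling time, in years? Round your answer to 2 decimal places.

doubling time = ln(2) / |r| = 0.69315 / 0.114

doubling time ≈ 6.08 years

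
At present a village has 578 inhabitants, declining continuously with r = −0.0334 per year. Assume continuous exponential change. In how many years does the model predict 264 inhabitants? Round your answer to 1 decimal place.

t ≈ 23.5 years

264 = 578 · e^(-0.0334·t)
t = ln(264/578) / -0.0334 = ln(0.45675) / -0.0334 = -0.78362 / -0.0334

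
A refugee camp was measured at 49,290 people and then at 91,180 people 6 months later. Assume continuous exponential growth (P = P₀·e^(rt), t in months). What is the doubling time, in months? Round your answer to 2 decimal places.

doubling time ≈ 6.76 months

r = ln(91180/49290) / 6 = ln(1.84987) / 6 ≈ 0.102519 per month
doubling time = ln 2 / |r| = 0.69315 / 0.102519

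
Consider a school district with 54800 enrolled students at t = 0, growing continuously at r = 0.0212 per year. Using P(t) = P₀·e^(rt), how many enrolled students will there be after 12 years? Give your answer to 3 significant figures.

≈ 70,700 enrolled students

P(12) = 54800 · e^(0.0212·12) = 54800 · e^(0.2544)
= 54800 · 1.28969 ≈ 70674.88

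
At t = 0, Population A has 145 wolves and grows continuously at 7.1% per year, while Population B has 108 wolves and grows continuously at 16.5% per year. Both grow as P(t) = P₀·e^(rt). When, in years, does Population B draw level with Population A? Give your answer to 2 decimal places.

145·e^(0.071t) = 108·e^(0.165t)
145/108 = e^((0.165 − 0.071)t) → ln(1.34259) = 0.094·t
t = 0.2946 / 0.094

t ≈ 3.13 years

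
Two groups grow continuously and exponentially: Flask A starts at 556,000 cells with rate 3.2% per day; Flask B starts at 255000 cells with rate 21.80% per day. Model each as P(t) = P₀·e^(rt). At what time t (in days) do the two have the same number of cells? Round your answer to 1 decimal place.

t ≈ 4.2 days

556000·e^(0.032t) = 255000·e^(0.218t)
556000/255000 = e^((0.218 − 0.032)t) → ln(2.18039) = 0.186·t
t = 0.7795 / 0.186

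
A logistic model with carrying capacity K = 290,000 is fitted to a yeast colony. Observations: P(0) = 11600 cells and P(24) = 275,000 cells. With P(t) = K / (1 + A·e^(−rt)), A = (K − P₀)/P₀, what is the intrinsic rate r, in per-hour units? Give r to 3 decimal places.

r ≈ 0.254 per hour

A = (290000 − 11600)/11600 = 24
275000 = 290000/(1 + 24·e^(−r·24)) → e^(−24r) = (1.05455 − 1)/24 = 0.002273
r = −ln(0.002273)/24 = 6.08677/24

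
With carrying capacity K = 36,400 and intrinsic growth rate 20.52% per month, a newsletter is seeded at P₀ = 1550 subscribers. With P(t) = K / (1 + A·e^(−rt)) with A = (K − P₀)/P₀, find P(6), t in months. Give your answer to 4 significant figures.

≈ 4,812 subscribers

A = (36400 − 1550)/1550 = 22.48387
P(6) = 36400 / (1 + 22.48387·e^(−0.2052·6)) = 36400 / (1 + 22.48387·0.291942)
= 36400 / 7.56399 ≈ 4812.28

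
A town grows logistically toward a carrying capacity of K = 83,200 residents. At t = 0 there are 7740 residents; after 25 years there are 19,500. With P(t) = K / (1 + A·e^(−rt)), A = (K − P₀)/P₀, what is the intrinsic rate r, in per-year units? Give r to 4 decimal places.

r ≈ 0.0437 per year

A = (83200 − 7740)/7740 = 9.74935
19500 = 83200/(1 + 9.74935·e^(−r·25)) → e^(−25r) = (4.26667 − 1)/9.74935 = 0.335065
r = −ln(0.335065)/25 = 1.09343/25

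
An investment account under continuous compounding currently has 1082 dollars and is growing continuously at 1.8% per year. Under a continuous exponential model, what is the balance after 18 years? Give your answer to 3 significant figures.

≈ 1,500 dollars

P(18) = 1082 · e^(0.018·18) = 1082 · e^(0.324)
= 1082 · 1.38265 ≈ 1496.02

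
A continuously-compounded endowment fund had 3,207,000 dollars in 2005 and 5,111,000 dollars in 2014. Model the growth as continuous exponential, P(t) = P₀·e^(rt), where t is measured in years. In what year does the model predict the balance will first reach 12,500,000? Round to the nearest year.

r = ln(5111000/3207000) / 9 = 0.46606/9 ≈ 0.051784 per year
t = ln(12500000/3207000) / r = 1.36039/0.051784 ≈ 26.27 years after 2005

year 2031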